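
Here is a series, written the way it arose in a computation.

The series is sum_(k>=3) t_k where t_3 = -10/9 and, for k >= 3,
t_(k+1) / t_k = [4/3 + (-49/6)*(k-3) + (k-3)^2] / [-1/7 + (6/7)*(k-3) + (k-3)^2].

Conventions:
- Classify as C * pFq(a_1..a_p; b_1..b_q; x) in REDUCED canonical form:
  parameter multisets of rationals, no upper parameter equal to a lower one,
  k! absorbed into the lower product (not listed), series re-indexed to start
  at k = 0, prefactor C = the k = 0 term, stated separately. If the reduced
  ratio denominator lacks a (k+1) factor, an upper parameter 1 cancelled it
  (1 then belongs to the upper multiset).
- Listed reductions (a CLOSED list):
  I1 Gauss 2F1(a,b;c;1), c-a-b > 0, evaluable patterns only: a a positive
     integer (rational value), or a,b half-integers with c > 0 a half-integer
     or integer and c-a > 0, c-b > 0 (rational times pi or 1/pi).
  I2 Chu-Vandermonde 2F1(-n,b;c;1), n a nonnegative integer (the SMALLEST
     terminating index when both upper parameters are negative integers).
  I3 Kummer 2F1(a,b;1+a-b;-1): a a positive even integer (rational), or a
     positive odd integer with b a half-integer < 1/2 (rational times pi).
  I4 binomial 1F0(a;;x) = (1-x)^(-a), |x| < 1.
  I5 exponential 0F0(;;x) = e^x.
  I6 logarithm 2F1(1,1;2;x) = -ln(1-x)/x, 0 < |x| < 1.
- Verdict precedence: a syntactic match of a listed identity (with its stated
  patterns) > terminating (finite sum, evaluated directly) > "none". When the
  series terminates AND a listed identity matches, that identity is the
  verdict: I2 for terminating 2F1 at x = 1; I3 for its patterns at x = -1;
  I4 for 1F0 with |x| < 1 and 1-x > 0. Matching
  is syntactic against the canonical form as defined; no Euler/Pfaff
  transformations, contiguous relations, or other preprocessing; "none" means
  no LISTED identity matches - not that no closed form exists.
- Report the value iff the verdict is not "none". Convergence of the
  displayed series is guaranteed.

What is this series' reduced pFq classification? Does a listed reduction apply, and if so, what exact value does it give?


Classification (C = -10/9): 2F1 with upper {-8, -1/6}, lower {-1/7}, argument x = 1. Verdict: Vandermonde's identity (I2) applies (terminating 2F1 at x = 1 with n = 8, b = -1/6, c = -1/7). Exact value: 5589983495525/19277584367616.

Key step: t_0 = -10/9 here, and roots of the ratio polynomials (prefactor -10/9) are the negated parameters.
Consecutive-term ratio: r(k) = 1 * (k-8) (k-1/6) / [(k-1/7) (k+1)] - rational in k. x = 1; t_0 = -10/9; negate the roots.


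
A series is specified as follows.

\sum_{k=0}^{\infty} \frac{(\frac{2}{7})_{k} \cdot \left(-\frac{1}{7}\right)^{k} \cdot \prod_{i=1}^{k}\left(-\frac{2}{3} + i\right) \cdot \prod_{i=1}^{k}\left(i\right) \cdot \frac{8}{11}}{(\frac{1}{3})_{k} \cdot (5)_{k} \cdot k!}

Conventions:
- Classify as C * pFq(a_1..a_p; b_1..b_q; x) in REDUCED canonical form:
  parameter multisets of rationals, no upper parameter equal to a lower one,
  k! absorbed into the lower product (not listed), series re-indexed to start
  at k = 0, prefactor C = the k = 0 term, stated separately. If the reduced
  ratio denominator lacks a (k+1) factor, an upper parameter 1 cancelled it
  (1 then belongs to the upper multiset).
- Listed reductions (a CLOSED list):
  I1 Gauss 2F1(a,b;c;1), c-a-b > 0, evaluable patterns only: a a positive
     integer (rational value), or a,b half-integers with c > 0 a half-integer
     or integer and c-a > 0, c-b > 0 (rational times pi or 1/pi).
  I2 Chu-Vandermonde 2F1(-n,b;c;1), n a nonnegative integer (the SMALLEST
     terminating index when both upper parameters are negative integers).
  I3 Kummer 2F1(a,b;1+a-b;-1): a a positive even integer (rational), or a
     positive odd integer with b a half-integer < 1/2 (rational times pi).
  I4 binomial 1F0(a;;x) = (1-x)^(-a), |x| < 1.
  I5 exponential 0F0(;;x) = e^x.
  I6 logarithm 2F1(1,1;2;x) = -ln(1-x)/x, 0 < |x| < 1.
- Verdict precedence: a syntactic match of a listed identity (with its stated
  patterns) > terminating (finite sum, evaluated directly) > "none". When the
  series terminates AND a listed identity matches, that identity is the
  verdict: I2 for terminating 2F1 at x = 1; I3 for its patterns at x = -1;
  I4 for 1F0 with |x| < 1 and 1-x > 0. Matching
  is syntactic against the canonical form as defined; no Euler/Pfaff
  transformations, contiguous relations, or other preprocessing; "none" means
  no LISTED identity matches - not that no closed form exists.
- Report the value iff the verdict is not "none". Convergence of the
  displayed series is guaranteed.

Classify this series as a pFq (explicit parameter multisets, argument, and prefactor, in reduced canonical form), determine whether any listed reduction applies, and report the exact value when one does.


Canonical form: C = \frac{8}{11} times 2F1 with upper {\frac{2}{7}, 1}, lower {5}, x = -\frac{1}{7}. Verdict: none here - no I1-I6 shape fits x = -\frac{1}{7} with lower {5}.

First insight: t_0 being \frac{8}{11}, the running product (C = 8/11, x = -1/7) telescopes to a rising factorial.
Adjacent-term ratio: r(k) = -\frac{1}{7} * (k+\frac{2}{7}) (k+1) / [(k+5) (k+1)] - rational; roots negated = parameters, x = -\frac{1}{7}, C = \frac{8}{11}.


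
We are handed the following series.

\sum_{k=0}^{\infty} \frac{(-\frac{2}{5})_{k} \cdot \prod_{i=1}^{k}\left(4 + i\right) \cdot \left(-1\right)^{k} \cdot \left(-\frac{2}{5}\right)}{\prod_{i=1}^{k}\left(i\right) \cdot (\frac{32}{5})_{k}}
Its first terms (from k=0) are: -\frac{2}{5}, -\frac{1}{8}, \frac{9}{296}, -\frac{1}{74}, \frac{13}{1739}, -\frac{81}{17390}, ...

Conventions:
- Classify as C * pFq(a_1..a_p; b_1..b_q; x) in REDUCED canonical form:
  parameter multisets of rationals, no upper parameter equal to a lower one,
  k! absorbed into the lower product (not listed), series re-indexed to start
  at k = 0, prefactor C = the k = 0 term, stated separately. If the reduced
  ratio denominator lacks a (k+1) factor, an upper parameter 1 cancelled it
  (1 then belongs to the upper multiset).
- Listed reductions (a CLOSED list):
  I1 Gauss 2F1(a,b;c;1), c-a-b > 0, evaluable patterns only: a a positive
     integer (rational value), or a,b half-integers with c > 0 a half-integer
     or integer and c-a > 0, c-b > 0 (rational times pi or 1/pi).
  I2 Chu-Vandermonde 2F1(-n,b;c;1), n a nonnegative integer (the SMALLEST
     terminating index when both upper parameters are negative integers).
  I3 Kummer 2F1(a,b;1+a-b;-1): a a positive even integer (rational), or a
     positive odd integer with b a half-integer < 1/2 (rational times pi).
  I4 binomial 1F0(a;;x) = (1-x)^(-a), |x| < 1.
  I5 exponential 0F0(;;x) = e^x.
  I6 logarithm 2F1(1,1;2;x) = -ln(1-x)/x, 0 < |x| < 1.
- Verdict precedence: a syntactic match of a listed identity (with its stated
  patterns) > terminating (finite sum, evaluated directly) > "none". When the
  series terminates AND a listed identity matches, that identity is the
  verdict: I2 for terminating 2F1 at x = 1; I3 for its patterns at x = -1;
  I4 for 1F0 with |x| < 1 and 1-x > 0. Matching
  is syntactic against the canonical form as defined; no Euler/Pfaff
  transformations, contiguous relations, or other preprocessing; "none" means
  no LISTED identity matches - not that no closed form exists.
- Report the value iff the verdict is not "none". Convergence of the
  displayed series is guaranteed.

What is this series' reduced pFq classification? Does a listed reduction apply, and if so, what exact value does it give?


Classification (C = -\frac{2}{5}): 2F1 with upper {-\frac{2}{5}, 5}, lower {\frac{32}{5}}, argument x = -1. Verdict: none here - no I1-I6 shape fits x = -1 with lower {\frac{32}{5}}.

Structural cue: with t_0 = -\frac{2}{5}, the running product (C = -2/5, x = -1) telescopes to a rising factorial.
Consecutive-term ratio: r(k) = -1 * (k-\frac{2}{5}) (k+5) / [(k+\frac{32}{5}) (k+1)] - rational in k, leading ratio -1; with t_0 = -\frac{2}{5}, classification follows.


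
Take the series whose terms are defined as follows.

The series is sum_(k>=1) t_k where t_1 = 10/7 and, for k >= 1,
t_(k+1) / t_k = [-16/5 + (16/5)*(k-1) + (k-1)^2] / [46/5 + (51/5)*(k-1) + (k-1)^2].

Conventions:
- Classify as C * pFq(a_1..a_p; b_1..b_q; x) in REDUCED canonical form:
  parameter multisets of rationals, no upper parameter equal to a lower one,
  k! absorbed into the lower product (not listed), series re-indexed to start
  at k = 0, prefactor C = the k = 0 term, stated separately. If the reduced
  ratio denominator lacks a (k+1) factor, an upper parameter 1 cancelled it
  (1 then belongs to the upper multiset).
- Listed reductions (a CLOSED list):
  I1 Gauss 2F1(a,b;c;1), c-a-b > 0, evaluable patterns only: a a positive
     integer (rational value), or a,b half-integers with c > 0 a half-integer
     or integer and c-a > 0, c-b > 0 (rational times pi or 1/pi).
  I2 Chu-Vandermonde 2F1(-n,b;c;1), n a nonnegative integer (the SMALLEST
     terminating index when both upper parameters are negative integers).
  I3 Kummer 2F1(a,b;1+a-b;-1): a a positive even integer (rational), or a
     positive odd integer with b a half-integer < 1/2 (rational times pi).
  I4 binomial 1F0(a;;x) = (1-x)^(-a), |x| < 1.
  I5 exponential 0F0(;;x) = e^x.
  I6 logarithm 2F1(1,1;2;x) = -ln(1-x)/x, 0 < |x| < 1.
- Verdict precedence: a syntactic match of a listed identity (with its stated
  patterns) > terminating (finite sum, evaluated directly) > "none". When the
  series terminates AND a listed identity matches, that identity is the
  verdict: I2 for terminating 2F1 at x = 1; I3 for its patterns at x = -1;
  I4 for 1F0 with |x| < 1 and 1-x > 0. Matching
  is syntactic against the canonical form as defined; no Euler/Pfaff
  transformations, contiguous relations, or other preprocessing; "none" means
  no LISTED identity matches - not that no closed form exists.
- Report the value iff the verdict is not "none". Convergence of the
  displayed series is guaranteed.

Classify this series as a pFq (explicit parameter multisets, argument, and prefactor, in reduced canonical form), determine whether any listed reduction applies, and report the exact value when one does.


Classification (C = 10/7): 2F1 with upper {-4/5, 4}, lower {46/5}, argument x = 1. Verdict: Gauss's theorem (I1) fires (x = 1: the Gamma ratio telescopes since c-a-b = 6 > 0 and a = 4 in Z>0). Sum: 16523/18375.

Key observation: t_0 being 10/7, factor the ratio over Q (C = 10/7, x = 1): negated roots = parameters.
Step ratio: r(k) = 1 * (k-4/5) (k+4) / [(k+46/5) (k+1)] - rational in k. x = 1; t_0 = 10/7; negate the roots.


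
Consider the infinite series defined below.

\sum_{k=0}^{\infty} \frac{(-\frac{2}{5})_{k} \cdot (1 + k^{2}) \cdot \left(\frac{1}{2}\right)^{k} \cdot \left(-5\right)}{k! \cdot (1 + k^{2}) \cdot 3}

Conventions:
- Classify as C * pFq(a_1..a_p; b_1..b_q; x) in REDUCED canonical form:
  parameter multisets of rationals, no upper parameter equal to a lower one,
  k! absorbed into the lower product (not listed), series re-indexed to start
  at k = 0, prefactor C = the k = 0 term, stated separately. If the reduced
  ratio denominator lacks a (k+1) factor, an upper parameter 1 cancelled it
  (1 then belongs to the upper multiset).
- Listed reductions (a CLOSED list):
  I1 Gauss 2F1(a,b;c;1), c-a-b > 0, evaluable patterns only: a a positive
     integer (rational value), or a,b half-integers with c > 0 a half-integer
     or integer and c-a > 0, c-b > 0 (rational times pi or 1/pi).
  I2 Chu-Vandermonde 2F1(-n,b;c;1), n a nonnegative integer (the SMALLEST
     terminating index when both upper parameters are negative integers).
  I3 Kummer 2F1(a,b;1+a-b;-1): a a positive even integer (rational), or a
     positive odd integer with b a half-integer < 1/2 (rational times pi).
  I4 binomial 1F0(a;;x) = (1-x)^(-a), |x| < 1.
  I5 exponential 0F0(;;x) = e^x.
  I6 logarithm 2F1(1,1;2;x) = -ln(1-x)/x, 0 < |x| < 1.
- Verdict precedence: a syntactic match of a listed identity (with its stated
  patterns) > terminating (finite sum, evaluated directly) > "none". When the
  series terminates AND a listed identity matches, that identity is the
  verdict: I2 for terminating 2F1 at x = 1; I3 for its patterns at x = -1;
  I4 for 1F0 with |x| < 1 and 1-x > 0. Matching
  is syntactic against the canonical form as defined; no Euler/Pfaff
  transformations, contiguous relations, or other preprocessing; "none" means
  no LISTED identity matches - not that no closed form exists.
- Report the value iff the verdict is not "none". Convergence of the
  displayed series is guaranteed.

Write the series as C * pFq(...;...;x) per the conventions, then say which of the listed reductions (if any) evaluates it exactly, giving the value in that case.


Reduced: x = \frac{1}{2}, 1F0, upper = {-\frac{2}{5}}, lower = {-}, C = -\frac{5}{3}. Verdict at x = \frac{1}{2}: the binomial series (I4) matches (the 1F0 binomial series: exponent 2/5, x = \frac{1}{2}). Its exact value is \left(-\frac{5}{3}\right) \cdot \left(\frac{1}{2}\right)^{\frac{2}{5}}.

Key step: t_0 = -\frac{5}{3} here, and striking the common factor k^2 + 1 reduces the term (prefactor -5/3).
Step ratio: r(k) = \frac{1}{2} * (k-\frac{2}{5}) / [(k+1)] - poly over poly, x = \frac{1}{2} from leading terms; C = -\frac{5}{3} at k = 0.


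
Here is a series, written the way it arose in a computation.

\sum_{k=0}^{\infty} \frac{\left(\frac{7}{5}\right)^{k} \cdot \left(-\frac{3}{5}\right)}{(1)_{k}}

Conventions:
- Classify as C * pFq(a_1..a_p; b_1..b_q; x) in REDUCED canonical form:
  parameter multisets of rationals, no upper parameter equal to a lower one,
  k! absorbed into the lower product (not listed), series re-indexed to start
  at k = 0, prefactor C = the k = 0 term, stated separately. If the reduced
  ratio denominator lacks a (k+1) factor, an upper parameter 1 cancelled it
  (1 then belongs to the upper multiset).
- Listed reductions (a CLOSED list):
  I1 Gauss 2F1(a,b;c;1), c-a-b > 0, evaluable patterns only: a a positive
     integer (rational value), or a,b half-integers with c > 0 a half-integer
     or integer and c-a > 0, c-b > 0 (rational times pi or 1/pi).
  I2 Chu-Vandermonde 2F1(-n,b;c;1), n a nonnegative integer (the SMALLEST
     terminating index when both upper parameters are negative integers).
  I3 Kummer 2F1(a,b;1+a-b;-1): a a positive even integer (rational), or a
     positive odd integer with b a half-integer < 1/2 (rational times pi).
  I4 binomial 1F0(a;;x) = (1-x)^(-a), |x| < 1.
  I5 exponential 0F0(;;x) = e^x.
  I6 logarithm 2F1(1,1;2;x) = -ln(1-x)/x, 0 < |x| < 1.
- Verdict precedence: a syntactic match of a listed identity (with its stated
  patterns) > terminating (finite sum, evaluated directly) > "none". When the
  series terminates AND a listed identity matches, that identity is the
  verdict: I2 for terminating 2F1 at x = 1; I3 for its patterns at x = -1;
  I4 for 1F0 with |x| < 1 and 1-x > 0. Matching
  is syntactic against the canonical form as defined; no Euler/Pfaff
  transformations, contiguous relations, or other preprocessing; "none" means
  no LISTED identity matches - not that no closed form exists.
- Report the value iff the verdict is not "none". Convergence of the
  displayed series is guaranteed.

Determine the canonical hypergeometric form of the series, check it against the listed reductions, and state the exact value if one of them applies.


x = \frac{7}{5} here; the reduced form reads 0F0, upper {-}, lower {-}, C = -\frac{3}{5}. Verdict: this is the I5 exponential reduction (the 0F0 exponential series at x = \frac{7}{5}). Sum: \left(-\frac{3}{5}\right) \cdot e^{\frac{7}{5}}.

First insight: with t_0 = -\frac{3}{5}, (1)_k (C = -3/5, x = 7/5) is k! itself.
Ratio: r(k) = \frac{7}{5} * 1 / [(k+1)] - rational; roots negated = parameters, x = \frac{7}{5}, C = -\frac{3}{5}.


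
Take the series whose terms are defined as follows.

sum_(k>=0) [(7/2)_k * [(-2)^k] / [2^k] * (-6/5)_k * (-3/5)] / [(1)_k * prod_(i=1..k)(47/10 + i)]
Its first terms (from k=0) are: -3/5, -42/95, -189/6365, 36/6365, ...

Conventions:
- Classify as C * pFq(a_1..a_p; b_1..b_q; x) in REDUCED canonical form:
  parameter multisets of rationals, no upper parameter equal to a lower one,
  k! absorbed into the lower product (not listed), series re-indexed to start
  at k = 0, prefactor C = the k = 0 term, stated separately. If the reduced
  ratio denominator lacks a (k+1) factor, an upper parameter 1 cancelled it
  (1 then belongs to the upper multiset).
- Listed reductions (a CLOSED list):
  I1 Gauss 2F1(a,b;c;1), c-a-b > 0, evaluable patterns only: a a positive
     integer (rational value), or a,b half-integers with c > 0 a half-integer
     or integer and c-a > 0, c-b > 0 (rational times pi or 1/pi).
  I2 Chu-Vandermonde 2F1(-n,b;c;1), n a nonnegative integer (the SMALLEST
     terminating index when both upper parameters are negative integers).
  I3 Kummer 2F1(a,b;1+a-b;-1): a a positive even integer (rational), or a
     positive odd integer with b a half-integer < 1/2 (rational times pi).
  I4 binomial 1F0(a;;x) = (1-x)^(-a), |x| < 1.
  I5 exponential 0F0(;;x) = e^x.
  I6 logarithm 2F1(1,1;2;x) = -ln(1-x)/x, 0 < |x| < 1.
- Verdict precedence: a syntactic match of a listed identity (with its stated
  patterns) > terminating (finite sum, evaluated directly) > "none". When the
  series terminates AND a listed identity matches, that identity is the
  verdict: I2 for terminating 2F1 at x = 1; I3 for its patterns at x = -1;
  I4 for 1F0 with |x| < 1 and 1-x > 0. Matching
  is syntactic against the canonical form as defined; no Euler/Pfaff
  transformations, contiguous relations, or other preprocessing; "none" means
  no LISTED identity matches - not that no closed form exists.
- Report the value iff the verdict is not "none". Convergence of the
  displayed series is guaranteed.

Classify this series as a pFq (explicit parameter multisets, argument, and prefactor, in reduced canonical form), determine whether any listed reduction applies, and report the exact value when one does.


Prefactor -3/5, argument -1: 2F1 with upper {-6/5, 7/2} over lower {57/10}. Verdict: none - this 2F1 at x = -1 matches no listed pattern, and upper {-6/5, 7/2} holds no stopper.

Structural cue: with t_0 = -3/5, the lower running product (C = -3/5, x = -1) is a rising factorial.
Consecutive-term ratio: r(k) = (-1) * (k-6/5) (k+7/2) / [(k+57/10) (k+1)] ; factor over Q: parameters, x = (-1), and C = -3/5.


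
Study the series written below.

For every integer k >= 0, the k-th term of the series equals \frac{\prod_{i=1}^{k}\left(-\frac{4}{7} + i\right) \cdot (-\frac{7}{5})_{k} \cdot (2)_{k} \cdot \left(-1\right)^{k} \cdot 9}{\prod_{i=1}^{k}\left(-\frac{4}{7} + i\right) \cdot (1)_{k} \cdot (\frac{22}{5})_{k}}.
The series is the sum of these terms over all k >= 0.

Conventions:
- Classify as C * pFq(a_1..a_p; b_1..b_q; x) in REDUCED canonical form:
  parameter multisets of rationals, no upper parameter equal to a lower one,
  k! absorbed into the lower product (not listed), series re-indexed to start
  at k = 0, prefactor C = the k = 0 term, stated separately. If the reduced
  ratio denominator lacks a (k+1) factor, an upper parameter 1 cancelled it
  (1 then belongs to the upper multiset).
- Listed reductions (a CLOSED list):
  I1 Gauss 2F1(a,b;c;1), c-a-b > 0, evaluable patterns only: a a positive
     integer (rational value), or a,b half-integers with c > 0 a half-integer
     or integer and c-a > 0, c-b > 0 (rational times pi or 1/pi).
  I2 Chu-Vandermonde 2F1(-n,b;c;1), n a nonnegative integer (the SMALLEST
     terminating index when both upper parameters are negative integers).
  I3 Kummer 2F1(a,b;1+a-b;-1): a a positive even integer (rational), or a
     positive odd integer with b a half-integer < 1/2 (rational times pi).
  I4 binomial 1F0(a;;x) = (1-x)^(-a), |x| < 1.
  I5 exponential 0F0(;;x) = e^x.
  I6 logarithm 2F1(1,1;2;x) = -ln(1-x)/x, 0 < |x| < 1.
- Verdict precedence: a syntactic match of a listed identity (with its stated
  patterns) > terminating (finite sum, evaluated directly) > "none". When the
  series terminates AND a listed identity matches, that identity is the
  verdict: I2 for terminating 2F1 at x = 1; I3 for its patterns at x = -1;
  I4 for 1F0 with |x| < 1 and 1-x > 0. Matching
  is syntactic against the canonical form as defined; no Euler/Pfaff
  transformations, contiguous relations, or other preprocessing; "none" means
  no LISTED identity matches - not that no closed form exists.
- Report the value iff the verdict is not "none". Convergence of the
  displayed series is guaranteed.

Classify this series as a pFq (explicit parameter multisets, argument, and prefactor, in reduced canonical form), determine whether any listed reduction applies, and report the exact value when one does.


Classification (C = 9): 2F1 with upper {-\frac{7}{5}, 2}, lower {\frac{22}{5}}, argument x = -1. Verdict: Kummer's theorem (I3) matches (x = -1; c = \frac{22}{5} equals 1+a-b for upper {-\frac{7}{5}, 2}: listed pattern). Exact value: \frac{153}{10}.

First insight: x = -1 and (1)_k (C = 9) is k! itself.
Ratio: r(k) = -1 * (k-\frac{7}{5}) (k+2) / [(k+\frac{22}{5}) (k+1)] - rational in k, leading ratio -1; with t_0 = 9, classification follows.


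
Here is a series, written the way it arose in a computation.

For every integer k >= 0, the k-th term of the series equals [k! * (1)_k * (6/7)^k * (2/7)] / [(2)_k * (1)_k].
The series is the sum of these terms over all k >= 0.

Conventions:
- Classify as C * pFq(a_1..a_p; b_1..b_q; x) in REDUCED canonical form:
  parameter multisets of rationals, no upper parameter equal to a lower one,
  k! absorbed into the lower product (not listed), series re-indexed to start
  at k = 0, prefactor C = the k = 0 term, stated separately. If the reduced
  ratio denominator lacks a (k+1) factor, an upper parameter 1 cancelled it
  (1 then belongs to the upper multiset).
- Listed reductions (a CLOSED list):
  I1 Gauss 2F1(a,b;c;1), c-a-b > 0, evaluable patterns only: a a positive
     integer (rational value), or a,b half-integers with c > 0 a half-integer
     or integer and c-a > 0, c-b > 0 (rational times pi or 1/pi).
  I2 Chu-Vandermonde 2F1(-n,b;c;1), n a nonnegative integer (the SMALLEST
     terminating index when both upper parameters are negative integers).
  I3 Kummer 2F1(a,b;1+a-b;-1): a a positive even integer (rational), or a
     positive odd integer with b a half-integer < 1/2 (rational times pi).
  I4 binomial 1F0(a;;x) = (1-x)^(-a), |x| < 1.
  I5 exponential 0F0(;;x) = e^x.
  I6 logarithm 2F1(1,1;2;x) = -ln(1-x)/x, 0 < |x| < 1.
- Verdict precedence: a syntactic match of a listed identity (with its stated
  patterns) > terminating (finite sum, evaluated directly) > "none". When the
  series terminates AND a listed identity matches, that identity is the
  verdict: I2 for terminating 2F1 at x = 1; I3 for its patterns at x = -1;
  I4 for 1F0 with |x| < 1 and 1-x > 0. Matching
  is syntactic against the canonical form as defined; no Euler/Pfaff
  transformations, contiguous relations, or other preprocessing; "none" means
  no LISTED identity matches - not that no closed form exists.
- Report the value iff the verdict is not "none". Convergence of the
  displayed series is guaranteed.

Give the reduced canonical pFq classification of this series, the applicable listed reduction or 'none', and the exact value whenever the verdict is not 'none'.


Classification (C = 2/7): 2F1 with upper {1, 1}, lower {2}, argument x = 6/7. Verdict at x = 6/7: the I6 logarithm reduction matches (the logarithm: parameters (1,1;2), x = 6/7). Hence: (-1/3) * ln(1/7).

Key observation: t_0 = 2/7 here, and (1)_k (C = 2/7) is k! itself.
Term ratio: r(k) = (6/7) * (k+1) (k+1) / [(k+2) (k+1)] - rational; roots negated = parameters, x = (6/7), C = 2/7.


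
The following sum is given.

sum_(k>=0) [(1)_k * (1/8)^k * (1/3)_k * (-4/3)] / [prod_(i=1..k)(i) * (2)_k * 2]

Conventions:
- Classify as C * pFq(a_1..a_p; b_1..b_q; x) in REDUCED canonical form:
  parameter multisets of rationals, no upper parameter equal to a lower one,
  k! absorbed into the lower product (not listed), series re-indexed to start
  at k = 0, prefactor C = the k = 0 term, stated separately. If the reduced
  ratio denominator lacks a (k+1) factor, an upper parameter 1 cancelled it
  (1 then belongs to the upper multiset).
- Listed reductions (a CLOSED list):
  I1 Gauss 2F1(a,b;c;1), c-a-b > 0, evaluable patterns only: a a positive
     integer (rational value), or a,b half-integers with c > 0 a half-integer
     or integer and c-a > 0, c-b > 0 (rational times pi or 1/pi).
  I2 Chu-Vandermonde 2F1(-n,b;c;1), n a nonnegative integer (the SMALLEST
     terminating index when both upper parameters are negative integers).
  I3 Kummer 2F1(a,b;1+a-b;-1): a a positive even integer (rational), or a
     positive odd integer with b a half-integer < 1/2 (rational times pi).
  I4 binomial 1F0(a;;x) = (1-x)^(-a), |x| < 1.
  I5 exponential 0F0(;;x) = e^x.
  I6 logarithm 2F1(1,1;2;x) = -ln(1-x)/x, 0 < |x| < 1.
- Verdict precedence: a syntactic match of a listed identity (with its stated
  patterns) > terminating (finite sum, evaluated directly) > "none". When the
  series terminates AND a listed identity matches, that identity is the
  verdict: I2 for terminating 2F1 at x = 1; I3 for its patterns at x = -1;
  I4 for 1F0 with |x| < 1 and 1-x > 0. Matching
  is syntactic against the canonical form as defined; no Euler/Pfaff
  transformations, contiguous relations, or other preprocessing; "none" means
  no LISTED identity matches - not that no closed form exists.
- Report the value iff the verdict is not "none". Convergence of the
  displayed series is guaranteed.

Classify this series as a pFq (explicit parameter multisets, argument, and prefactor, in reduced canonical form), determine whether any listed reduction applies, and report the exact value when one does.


Reduced: x = 1/8, 2F1, upper = {1/3, 1}, lower = {2}, C = -2/3. Verdict: none. A 2F1 with upper {1/3, 1} fits none of I1-I6 at x = 1/8; the sum runs forever.

Key step: t_0 = -2/3 here, and the constant factors (C = -2/3) combine into one prefactor.
Ratio: r(k) = (1/8) * (k+1/3) (k+1) / [(k+2) (k+1)] - poly over poly, x = (1/8) from leading terms; C = -2/3 at k = 0.


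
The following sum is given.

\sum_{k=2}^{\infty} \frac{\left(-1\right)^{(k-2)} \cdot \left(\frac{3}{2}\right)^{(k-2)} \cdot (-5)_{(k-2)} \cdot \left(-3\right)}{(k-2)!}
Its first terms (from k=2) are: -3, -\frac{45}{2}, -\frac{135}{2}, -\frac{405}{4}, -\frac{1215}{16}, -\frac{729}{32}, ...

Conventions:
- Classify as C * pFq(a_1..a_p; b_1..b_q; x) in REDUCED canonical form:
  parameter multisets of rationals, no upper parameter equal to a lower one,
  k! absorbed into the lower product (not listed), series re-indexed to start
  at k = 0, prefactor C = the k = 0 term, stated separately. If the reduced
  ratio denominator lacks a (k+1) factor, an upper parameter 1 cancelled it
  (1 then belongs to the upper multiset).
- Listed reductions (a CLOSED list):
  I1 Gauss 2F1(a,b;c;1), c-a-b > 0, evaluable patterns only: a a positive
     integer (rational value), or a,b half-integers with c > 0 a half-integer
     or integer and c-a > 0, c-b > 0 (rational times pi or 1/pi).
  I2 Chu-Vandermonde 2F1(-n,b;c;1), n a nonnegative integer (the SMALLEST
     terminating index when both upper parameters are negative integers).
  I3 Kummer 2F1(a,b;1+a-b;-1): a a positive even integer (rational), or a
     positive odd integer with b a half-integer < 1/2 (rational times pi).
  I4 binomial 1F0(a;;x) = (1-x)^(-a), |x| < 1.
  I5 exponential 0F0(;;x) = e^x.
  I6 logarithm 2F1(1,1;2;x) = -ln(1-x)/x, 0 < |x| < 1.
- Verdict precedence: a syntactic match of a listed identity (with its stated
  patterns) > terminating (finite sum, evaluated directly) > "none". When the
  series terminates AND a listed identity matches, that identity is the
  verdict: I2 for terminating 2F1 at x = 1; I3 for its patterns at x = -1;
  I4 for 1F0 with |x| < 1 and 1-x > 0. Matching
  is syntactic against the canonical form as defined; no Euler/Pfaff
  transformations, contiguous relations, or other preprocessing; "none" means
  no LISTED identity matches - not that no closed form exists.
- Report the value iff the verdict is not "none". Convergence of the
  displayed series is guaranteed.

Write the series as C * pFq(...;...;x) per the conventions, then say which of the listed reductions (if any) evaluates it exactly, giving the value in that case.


The tell: with t_0 = -3, the (-1)^k factor (C = -3, x = -3/2) folds into the argument's sign.
Adjacent-term ratio: r(k) = -\frac{3}{2} * (k-5) / [(k+1)] - poly over poly, x = -\frac{3}{2} from leading terms; C = -3 at k = 0.

At argument -\frac{3}{2}: a 1F0 with upper {-5}, lower {-}, scaled by C = -3. Verdict: terminating (-5 upstairs). 6 nonzero terms in all; added directly. Its exact value is -\frac{9375}{32}.


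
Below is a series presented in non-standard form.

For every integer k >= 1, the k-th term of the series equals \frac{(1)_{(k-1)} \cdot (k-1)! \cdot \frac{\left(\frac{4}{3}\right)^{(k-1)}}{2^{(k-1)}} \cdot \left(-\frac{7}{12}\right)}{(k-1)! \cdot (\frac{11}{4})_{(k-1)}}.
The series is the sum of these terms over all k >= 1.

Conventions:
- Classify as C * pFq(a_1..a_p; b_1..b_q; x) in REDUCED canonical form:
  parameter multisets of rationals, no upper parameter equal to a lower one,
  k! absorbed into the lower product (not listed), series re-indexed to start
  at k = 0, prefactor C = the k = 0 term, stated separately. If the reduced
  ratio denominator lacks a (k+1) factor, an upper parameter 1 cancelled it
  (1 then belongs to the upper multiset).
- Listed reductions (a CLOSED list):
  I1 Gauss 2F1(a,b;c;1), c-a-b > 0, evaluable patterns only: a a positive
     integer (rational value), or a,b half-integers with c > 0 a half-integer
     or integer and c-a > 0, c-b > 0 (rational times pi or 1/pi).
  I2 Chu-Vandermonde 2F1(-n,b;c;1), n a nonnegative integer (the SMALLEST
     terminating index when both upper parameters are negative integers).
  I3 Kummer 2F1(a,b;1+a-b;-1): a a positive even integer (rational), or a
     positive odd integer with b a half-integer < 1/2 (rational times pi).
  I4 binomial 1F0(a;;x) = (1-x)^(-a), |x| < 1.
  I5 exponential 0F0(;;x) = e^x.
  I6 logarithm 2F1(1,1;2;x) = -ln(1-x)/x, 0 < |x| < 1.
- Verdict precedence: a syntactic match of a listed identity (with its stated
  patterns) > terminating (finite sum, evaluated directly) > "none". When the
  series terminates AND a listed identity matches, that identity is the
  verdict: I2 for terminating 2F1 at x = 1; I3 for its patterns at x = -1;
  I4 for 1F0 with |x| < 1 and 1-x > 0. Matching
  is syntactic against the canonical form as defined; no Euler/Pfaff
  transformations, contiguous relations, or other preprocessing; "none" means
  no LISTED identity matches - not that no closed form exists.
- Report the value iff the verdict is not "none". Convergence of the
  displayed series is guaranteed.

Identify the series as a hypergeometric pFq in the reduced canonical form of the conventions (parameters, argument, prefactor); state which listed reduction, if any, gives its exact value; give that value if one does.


With C = -\frac{7}{12}: the canonical form is 2F1(1, 1; \frac{11}{4}; \frac{2}{3}). Verdict: no listed reduction: x = \frac{2}{3} and upper {1, 1} fail every I1-I6 pattern.

Structural cue: x = \frac{2}{3} and the two k-th powers (C = -7/12) combine into one argument.
Ratio: r(k) = \frac{2}{3} * (k+1) (k+1) / [(k+\frac{11}{4}) (k+1)] - poly over poly, x = \frac{2}{3} from leading terms; C = -\frac{7}{12} at k = 0.


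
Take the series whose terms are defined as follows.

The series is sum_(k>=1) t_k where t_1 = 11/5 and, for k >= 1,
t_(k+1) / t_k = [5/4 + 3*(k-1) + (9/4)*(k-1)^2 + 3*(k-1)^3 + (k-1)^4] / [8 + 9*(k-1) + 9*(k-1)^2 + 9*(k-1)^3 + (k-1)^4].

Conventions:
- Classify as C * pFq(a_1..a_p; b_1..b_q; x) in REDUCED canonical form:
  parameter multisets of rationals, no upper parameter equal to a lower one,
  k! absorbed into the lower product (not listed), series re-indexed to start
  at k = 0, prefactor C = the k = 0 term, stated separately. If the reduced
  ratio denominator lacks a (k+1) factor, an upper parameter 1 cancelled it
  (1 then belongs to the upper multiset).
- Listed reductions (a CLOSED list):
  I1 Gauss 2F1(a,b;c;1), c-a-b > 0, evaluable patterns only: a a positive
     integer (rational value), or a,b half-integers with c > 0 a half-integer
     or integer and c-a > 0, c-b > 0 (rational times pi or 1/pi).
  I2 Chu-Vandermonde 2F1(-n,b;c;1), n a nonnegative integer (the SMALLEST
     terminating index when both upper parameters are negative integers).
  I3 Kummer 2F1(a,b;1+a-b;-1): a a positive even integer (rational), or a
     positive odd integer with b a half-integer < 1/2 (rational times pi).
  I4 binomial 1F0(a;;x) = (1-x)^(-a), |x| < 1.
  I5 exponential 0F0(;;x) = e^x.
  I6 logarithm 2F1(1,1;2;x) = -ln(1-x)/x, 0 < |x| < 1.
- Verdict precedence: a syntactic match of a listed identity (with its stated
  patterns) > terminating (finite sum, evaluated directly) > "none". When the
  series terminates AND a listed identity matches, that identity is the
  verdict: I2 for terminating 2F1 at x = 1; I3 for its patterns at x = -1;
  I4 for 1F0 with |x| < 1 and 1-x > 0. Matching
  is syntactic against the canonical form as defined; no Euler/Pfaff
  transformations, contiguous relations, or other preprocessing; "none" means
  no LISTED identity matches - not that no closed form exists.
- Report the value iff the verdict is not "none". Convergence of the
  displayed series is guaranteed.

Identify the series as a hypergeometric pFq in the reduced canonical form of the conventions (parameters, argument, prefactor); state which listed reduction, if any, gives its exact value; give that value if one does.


Classification (C = 11/5): 2F1 with upper {1/2, 5/2}, lower {8}, argument x = 1. Verdict: this is the half-integer Gauss pattern (I1) (x = 1; upper {1/2, 5/2} half-integers, c = 8 in the evaluable pattern). Sum: (524288/61425) / pi.

Key step: t_0 = 11/5 here, and the expanded ratio factors over Q; C = 11/5, roots give parameters.
Ratio: r(k) = 1 * (k+1/2) (k+5/2) / [(k+8) (k+1)] - rational in k, leading ratio 1; with t_0 = 11/5, classification follows.


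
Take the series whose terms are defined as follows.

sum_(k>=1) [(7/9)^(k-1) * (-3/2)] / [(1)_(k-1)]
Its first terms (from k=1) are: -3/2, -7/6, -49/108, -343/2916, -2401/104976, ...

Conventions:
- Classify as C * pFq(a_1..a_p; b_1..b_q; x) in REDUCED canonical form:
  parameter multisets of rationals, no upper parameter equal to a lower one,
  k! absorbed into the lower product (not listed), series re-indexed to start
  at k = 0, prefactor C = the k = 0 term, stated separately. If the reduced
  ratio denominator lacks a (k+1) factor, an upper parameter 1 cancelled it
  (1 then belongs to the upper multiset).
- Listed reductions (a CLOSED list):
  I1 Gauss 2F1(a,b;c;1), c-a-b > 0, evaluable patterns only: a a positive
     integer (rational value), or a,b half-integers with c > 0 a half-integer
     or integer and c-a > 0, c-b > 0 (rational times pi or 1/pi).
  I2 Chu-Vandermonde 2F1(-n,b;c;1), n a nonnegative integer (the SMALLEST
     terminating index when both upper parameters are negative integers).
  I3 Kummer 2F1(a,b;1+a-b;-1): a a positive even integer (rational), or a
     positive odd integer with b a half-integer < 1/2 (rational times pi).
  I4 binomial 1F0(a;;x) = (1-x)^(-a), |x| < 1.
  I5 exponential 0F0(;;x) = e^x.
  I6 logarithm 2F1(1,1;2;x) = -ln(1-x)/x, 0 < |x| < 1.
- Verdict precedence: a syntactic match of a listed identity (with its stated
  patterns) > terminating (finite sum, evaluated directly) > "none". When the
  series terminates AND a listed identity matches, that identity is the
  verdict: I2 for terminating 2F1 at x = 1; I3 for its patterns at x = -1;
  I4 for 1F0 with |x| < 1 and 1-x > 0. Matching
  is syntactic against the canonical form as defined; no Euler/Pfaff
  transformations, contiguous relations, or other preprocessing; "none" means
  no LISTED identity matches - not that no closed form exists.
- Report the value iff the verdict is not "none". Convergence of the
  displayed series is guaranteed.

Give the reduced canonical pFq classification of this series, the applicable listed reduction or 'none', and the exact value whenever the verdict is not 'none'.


Classification (C = -3/2): 0F0 with upper {-}, lower {-}, argument x = 7/9. Verdict: exponential (I5) fires (the 0F0 exponential series at x = 7/9). Sum: (-3/2) * e^(7/9).

First insight: with t_0 = -3/2, (1)_k (C = -3/2, x = 7/9) is k! itself.
Adjacent-term ratio: r(k) = (7/9) * 1 / [(k+1)] - rational in k, leading ratio (7/9); with t_0 = -3/2, classification follows.


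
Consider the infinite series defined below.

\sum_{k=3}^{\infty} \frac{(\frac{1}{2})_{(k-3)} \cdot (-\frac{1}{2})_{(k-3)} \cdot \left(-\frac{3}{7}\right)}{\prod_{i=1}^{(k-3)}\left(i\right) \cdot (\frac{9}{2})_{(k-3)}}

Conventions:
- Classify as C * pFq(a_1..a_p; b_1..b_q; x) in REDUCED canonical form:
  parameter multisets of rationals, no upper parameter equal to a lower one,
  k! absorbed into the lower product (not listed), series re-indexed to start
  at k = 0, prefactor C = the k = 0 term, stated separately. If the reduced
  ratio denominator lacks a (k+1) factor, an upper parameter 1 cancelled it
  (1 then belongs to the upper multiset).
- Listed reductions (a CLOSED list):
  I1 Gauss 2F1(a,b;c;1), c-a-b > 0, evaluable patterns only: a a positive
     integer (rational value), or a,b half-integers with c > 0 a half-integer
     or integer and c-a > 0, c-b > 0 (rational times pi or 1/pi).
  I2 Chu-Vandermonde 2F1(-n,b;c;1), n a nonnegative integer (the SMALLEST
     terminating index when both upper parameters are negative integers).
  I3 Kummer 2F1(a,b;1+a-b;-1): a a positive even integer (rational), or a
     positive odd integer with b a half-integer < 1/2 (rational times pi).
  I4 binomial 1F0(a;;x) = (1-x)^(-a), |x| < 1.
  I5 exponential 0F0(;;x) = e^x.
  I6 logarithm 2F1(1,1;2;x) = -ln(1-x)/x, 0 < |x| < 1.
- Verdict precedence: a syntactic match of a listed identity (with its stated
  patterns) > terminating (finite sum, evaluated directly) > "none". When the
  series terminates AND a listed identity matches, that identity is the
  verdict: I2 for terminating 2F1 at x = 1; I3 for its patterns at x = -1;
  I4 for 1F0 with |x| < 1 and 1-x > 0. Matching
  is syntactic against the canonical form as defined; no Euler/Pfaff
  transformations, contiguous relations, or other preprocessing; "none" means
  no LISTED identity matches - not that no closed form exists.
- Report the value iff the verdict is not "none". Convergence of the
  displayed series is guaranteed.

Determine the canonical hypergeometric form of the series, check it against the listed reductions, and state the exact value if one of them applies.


Key observation: x = 1 and the product of the first k integers (C = -3/7, x = 1) is k!.
Ratio: r(k) = 1 * (k-\frac{1}{2}) (k+\frac{1}{2}) / [(k+\frac{9}{2}) (k+1)] ; factor over Q: parameters, x = 1, and C = -\frac{3}{7}.

This is -\frac{3}{7} * 2F1(-\frac{1}{2}, \frac{1}{2}; \frac{9}{2}; 1) in reduced canonical form. Verdict: the half-integer Gauss pattern (I1) fires (x = 1; upper {-\frac{1}{2}, \frac{1}{2}} half-integers, c = \frac{9}{2} in the evaluable pattern). Value: \left(-\frac{525}{4096}\right) \cdot \pi.


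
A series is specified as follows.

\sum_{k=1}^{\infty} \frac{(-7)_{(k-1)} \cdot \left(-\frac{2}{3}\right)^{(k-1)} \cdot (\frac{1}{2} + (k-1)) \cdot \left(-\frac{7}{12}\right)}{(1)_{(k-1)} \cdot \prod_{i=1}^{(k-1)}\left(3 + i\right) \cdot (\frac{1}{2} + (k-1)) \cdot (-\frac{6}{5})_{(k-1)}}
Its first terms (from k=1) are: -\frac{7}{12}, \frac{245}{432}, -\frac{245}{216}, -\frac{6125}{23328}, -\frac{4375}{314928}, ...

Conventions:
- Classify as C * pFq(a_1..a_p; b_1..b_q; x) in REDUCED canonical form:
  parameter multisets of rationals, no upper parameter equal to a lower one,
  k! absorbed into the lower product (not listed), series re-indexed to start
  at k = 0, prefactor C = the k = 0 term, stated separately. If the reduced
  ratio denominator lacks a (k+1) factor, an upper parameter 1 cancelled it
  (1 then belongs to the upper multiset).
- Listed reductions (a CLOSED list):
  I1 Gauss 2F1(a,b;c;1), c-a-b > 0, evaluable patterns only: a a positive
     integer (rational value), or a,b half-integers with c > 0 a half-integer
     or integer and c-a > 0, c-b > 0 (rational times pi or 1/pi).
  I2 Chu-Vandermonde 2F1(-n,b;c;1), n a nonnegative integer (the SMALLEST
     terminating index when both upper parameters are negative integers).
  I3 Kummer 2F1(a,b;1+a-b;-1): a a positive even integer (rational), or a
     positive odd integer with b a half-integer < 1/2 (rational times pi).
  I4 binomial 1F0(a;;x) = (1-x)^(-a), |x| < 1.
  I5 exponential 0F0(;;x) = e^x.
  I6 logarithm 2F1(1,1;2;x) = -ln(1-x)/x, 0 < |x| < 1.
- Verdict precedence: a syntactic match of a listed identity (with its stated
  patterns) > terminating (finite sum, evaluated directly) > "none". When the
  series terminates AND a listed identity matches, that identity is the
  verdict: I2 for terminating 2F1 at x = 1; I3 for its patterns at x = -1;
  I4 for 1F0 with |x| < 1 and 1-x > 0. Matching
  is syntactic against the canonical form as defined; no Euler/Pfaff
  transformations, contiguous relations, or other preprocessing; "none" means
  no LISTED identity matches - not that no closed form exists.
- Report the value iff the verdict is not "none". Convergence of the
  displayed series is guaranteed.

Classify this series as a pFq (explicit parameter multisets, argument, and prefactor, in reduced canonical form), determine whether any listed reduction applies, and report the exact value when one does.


This is -\frac{7}{12} * 1F2(-7; -\frac{6}{5}, 4; -\frac{2}{3}) in reduced canonical form. Verdict: terminating at k = 7: the factor (-7)_k kills every later term; summing the 8 survivors is exact. Hence: -\frac{1394487181937}{977103171072}.

Key step: from the first term -\frac{7}{12}: the lower running product (C = -7/12) is a rising factorial.
Consecutive-term ratio: r(k) = -\frac{2}{3} * (k-7) / [(k-\frac{6}{5}) (k+4) (k+1)] - poly over poly, x = -\frac{2}{3} from leading terms; C = -\frac{7}{12} at k = 0.
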